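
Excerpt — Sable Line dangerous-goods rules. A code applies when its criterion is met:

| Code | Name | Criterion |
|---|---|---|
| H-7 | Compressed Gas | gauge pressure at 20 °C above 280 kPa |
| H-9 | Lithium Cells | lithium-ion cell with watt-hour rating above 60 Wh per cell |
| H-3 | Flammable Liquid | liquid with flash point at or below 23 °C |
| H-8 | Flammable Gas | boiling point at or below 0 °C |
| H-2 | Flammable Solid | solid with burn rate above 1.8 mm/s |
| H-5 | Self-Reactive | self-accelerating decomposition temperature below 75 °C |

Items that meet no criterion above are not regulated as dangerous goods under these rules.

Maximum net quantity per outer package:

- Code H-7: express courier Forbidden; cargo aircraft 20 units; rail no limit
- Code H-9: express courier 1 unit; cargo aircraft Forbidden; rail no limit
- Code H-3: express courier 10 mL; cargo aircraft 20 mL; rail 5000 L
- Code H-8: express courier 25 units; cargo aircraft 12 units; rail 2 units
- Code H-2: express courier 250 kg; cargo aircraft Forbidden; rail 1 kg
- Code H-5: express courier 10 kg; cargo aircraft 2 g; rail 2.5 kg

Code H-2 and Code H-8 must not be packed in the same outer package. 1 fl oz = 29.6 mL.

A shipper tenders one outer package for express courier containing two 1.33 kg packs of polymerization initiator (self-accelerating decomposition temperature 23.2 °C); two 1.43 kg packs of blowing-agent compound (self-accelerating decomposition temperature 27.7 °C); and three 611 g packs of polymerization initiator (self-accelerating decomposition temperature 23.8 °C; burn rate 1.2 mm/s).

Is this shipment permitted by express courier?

Yes

Self-accelerating decomposition temperature 23.2 °C meets the Code H-5 criterion (Self-Reactive), so the polymerization initiator is Code H-5.
Self-accelerating decomposition temperature 27.7 °C meets the Code H-5 criterion (Self-Reactive), so the blowing-agent compound is Code H-5.
The polymerization initiator has self-accelerating decomposition temperature 23.8 °C, which is < 75 °C, so it is Code H-5 (Self-Reactive).
Code H-5 net quantity: (two 1.33 kg packs = 2.66 kg) + (two 1.43 kg packs = 2.86 kg) + (three 611 g packs = 1.833 kg) = 7.353 kg.
7.353 kg is within the express courier limit of 10 kg for Code H-5.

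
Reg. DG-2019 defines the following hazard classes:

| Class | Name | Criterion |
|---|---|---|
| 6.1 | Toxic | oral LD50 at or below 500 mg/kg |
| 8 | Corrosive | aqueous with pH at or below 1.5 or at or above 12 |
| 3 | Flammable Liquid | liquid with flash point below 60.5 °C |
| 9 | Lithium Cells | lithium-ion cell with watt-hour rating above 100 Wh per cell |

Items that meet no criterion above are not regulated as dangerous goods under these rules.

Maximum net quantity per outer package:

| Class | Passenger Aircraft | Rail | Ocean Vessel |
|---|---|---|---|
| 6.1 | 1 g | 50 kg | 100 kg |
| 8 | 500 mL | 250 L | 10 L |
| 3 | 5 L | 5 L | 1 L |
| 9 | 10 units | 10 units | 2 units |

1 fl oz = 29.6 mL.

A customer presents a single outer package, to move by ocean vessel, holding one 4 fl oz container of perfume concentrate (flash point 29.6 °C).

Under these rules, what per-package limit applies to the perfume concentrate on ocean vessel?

The perfume concentrate has flash point 29.6 °C, which is < 60.5 °C, so it is Class 3 (Flammable Liquid).
The ocean vessel limit for Class 3 is 1 L.

1 L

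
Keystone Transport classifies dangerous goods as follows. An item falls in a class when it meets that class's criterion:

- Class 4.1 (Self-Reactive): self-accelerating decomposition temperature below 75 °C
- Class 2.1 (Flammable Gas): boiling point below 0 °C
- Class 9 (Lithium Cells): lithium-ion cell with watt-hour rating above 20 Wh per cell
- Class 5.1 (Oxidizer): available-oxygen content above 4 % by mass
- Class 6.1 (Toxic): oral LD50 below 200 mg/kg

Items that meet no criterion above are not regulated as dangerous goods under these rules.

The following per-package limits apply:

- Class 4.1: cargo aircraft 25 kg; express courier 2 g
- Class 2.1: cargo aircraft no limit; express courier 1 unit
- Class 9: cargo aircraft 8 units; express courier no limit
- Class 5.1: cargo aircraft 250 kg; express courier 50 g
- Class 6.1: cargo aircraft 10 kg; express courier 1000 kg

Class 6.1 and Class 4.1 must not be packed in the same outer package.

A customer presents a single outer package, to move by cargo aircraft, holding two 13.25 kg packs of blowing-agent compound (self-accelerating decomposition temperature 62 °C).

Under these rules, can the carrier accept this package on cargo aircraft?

No

Blowing-agent compound: self-accelerating decomposition temperature 62 °C < 75 °C → Class 4.1 (Self-Reactive).
Class 4.1 quantity: two 13.25 kg packs = 26.5 kg.
26.5 kg > 25 kg (cargo aircraft limit, Class 4.1) — over the limit.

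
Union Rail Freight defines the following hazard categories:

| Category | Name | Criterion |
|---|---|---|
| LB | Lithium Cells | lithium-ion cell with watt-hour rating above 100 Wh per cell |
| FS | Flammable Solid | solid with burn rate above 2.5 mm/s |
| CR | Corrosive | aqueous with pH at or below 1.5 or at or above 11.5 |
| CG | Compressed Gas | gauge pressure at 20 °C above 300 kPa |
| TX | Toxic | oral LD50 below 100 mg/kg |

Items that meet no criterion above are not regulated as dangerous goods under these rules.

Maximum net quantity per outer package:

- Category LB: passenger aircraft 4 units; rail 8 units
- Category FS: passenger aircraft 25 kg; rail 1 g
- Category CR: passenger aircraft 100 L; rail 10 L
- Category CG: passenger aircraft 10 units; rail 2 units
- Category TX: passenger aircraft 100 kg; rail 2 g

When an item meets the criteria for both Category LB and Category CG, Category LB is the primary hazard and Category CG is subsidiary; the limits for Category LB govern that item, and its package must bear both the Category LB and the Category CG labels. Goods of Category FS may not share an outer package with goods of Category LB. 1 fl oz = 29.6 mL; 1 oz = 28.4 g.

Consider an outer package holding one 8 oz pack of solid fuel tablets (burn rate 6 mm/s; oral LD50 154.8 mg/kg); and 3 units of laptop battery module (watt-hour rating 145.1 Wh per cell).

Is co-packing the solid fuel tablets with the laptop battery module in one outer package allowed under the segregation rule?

Burn rate 6 mm/s meets the Category FS criterion (Flammable Solid), so the solid fuel tablets are Category FS.
Watt-hour rating 145.1 Wh per cell meets the Category LB criterion (Lithium Cells), so the laptop battery module is Category LB.
Category FS and Category LB may not share an outer package.

No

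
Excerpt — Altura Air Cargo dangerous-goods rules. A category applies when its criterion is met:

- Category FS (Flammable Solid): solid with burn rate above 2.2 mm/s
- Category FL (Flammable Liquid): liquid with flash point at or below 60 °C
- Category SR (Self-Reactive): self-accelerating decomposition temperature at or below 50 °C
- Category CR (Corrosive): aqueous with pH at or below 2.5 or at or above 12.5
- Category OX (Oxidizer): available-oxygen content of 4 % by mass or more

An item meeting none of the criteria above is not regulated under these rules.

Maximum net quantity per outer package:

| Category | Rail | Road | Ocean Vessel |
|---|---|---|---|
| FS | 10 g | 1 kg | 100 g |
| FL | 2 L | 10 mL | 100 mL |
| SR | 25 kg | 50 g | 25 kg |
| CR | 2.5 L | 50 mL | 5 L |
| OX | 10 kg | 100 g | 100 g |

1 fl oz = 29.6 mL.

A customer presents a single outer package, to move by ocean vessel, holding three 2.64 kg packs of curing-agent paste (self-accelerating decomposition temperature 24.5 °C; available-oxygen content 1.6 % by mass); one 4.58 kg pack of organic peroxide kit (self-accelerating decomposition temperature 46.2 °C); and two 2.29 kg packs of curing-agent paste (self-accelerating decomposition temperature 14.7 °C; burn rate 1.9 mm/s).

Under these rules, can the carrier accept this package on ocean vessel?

Yes

With self-accelerating decomposition temperature 24.5 °C (≤ 50 °C), the curing-agent paste falls in Category SR.
With self-accelerating decomposition temperature 46.2 °C (≤ 50 °C), the organic peroxide kit falls in Category SR.
Self-accelerating decomposition temperature 14.7 °C meets the Category SR criterion (Self-Reactive), so the curing-agent paste is Category SR.
Total Category SR: (three 2.64 kg packs = 7.92 kg) + 4.58 kg + (two 2.29 kg packs = 4.58 kg) = 17.08 kg.
17.08 kg ≤ 25 kg (ocean vessel limit, Category SR) — within limit.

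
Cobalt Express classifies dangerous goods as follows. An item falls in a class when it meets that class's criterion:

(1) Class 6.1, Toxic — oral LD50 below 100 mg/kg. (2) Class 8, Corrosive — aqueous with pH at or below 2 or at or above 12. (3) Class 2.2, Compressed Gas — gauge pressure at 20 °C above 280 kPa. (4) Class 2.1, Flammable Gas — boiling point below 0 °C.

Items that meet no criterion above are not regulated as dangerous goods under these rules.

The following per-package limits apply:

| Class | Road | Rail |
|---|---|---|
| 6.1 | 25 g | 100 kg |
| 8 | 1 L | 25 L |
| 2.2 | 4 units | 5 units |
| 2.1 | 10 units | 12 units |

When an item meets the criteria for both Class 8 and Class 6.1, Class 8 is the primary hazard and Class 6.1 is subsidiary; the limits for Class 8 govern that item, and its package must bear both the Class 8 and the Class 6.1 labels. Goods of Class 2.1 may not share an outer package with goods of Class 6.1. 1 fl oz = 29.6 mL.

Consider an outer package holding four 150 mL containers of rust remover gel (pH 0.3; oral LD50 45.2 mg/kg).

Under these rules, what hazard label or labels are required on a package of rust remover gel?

Class 6.1 and 8

Rust remover gel: pH 0.3 ≤ 2 → Class 8 (Corrosive).
Rust remover gel: oral LD50 45.2 mg/kg < 100 mg/kg → Class 6.1 (Toxic).
By the precedence rule Class 8 is primary and Class 6.1 is subsidiary, and that rule requires both labels on the package.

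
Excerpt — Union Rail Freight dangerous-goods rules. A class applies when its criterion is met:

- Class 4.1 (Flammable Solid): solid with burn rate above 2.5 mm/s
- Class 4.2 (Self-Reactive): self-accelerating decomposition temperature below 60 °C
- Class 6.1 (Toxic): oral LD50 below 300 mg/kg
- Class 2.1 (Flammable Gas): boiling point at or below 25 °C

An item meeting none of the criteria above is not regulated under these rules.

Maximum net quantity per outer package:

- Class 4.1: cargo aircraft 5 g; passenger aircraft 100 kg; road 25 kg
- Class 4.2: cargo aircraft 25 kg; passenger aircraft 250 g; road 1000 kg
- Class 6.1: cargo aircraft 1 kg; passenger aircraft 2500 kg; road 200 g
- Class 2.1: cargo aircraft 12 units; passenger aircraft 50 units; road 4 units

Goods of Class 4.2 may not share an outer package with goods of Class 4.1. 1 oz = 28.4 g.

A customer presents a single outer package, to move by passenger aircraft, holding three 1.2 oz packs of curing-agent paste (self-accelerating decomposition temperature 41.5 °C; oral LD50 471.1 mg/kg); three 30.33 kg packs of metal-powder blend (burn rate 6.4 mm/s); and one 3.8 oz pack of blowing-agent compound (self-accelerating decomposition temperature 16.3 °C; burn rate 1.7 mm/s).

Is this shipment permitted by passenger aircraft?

Curing-agent paste: self-accelerating decomposition temperature 41.5 °C < 60 °C → Class 4.2 (Self-Reactive).
With burn rate 6.4 mm/s (> 2.5 mm/s), the metal-powder blend falls in Class 4.1.
The blowing-agent compound has self-accelerating decomposition temperature 16.3 °C, which is < 60 °C, so it is Class 4.2 (Self-Reactive).
Total Class 4.2: (three 1.2 oz packs = 102.24 g) + (one 3.8 oz pack = 107.92 g) = 210.16 g.
210.16 g ≤ 250 g (passenger aircraft limit, Class 4.2) — within limit.
Class 4.1 quantity: three 30.33 kg packs = 90.99 kg.
90.99 kg ≤ 100 kg (passenger aircraft limit, Class 4.1) — within limit.
Class 4.2 and Class 4.1 may not share an outer package.

No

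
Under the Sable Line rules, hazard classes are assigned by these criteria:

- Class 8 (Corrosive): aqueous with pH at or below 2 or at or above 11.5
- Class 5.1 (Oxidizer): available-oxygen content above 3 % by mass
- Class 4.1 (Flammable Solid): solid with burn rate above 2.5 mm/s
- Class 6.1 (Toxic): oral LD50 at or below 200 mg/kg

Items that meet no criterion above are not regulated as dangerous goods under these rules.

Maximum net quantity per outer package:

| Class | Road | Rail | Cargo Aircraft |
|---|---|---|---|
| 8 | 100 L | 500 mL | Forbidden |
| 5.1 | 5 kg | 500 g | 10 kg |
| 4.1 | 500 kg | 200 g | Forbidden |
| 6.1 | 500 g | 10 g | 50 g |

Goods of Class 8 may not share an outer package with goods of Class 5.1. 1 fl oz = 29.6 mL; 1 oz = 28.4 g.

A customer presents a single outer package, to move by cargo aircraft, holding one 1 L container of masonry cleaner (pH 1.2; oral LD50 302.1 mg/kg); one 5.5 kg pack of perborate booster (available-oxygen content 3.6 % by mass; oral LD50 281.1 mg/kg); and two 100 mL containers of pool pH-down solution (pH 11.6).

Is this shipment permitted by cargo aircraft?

No

With pH 1.2 (≤ 2), the masonry cleaner falls in Class 8.
Available-oxygen content 3.6 % by mass meets the Class 5.1 criterion (Oxidizer), so the perborate booster is Class 5.1.
The pool pH-down solution has pH 11.6, which is ≥ 11.5, so it is Class 8 (Corrosive).
Class 8 net quantity: 1 L + (two 100 mL containers = 200 mL) = 1.2 L.
By cargo aircraft, Class 8 is Forbidden regardless of quantity.
Class 5.1 quantity: 5.5 kg.
That is within the Class 5.1 cargo aircraft limit of 10 kg.
Class 8 and Class 5.1 may not share an outer package.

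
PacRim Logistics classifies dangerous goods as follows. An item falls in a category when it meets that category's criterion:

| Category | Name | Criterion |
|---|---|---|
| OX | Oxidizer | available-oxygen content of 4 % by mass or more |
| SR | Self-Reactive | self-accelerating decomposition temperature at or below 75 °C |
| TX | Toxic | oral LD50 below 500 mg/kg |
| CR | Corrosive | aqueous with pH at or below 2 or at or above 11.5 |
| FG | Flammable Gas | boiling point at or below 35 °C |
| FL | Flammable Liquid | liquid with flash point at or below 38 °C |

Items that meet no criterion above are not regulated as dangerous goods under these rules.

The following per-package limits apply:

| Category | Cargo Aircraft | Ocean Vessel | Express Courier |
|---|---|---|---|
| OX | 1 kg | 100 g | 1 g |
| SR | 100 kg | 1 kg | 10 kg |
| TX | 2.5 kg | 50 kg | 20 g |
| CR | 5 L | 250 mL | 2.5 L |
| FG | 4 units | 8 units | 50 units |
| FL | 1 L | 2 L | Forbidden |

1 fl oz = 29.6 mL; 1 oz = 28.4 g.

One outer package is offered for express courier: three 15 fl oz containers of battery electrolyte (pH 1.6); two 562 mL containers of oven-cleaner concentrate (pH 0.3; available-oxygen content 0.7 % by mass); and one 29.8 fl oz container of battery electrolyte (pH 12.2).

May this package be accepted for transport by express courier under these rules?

pH 1.6 meets the Category CR criterion (Corrosive), so the battery electrolyte is Category CR.
pH 0.3 meets the Category CR criterion (Corrosive), so the oven-cleaner concentrate is Category CR.
With pH 12.2 (≥ 11.5), the battery electrolyte falls in Category CR.
Category CR net quantity: (three 15 fl oz containers = 1.332 L) + (two 562 mL containers = 1.124 L) + (one 29.8 fl oz container = 882.08 mL) = 3338.08 mL.
That exceeds the Category CR express courier limit of 2.5 L.

No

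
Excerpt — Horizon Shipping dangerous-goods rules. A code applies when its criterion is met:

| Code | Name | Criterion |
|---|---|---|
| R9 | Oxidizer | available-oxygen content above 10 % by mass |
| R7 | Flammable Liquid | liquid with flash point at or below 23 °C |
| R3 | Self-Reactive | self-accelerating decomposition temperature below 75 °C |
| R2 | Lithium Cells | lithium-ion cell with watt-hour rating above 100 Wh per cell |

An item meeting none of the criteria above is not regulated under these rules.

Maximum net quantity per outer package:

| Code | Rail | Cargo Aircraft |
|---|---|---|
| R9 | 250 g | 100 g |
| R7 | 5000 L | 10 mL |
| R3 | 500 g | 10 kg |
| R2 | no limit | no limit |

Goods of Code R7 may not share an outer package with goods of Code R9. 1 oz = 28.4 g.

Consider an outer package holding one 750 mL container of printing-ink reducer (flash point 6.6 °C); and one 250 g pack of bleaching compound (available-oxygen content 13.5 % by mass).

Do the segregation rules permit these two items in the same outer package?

No

Printing-ink reducer: flash point 6.6 °C ≤ 23 °C → Code R7 (Flammable Liquid).
Bleaching compound: available-oxygen content 13.5 % by mass > 10 % by mass → Code R9 (Oxidizer).
Code R7 and Code R9 may not share an outer package.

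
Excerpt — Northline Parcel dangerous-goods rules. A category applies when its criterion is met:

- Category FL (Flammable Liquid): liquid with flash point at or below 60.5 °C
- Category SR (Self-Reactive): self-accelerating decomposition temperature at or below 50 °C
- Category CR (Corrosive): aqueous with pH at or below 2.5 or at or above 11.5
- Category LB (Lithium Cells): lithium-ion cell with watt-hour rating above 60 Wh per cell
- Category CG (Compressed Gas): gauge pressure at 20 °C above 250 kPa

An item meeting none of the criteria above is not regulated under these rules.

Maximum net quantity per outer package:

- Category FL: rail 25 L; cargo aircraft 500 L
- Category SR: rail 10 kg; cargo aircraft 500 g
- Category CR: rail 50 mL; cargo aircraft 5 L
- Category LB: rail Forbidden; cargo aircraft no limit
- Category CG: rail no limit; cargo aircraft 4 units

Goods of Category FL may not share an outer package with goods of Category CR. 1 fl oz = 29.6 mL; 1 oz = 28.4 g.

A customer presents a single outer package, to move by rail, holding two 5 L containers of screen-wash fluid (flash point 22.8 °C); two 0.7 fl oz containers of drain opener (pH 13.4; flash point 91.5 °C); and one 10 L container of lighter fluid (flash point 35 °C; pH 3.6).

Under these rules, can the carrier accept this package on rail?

No

Screen-wash fluid: flash point 22.8 °C ≤ 60.5 °C → Category FL (Flammable Liquid).
Drain opener: pH 13.4 ≥ 11.5 → Category CR (Corrosive).
The lighter fluid has flash point 35 °C, which is ≤ 60.5 °C, so it is Category FL (Flammable Liquid).
Total Category FL: (two 5 L containers = 10 L) + 10 L = 20 L.
That is within the Category FL rail limit of 25 L.
Category CR quantity: two 0.7 fl oz containers = 41.44 mL.
41.44 mL ≤ 50 mL (rail limit, Category CR) — within limit.
Category FL and Category CR may not share an outer package.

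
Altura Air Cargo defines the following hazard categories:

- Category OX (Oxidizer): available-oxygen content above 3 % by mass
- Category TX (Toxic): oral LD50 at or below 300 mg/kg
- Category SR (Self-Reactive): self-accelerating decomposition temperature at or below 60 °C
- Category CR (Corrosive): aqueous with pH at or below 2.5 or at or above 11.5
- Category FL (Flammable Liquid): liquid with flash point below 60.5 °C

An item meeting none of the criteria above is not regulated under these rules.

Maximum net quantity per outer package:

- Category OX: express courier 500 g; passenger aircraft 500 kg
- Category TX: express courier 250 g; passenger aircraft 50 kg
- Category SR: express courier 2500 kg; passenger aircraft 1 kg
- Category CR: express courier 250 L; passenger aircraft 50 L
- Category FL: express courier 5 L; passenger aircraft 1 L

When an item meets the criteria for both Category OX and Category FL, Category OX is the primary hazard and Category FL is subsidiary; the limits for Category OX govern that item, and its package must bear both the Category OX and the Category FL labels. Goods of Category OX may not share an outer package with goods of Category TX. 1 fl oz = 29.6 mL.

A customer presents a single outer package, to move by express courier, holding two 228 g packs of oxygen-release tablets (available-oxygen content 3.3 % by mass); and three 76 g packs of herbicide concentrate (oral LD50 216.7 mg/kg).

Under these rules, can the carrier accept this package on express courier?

No

The oxygen-release tablets have available-oxygen content 3.3 % by mass, which is > 3 % by mass, so they are Category OX (Oxidizer).
With oral LD50 216.7 mg/kg (≤ 300 mg/kg), the herbicide concentrate falls in Category TX.
Category OX quantity: two 228 g packs = 456 g.
456 g ≤ 500 g (express courier limit, Category OX) — within limit.
Category TX quantity: three 76 g packs = 228 g.
That is within the Category TX express courier limit of 250 g.
Category OX and Category TX may not share an outer package.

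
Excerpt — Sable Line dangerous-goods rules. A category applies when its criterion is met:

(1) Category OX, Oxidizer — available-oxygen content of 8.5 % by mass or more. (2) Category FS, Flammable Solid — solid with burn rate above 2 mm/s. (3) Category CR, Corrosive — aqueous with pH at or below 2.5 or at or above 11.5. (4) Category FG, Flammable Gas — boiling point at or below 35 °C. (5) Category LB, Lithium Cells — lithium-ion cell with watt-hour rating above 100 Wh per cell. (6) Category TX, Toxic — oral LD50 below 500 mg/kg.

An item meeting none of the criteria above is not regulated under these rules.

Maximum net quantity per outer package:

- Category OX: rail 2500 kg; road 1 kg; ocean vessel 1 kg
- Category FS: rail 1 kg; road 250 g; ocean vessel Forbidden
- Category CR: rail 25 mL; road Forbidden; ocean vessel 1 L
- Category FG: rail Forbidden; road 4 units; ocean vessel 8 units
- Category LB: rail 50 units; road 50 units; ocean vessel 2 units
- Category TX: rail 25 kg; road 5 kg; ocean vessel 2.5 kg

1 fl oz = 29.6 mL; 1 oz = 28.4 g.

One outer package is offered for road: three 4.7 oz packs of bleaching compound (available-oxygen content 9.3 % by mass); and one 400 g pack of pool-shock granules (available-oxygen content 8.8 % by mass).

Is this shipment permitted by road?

Available-oxygen content 9.3 % by mass meets the Category OX criterion (Oxidizer), so the bleaching compound is Category OX.
Pool-shock granules: available-oxygen content 8.8 % by mass ≥ 8.5 % by mass → Category OX (Oxidizer).
Total Category OX: (three 4.7 oz packs = 400.44 g) + 400 g = 800.44 g.
That is within the Category OX road limit of 1 kg.

Yes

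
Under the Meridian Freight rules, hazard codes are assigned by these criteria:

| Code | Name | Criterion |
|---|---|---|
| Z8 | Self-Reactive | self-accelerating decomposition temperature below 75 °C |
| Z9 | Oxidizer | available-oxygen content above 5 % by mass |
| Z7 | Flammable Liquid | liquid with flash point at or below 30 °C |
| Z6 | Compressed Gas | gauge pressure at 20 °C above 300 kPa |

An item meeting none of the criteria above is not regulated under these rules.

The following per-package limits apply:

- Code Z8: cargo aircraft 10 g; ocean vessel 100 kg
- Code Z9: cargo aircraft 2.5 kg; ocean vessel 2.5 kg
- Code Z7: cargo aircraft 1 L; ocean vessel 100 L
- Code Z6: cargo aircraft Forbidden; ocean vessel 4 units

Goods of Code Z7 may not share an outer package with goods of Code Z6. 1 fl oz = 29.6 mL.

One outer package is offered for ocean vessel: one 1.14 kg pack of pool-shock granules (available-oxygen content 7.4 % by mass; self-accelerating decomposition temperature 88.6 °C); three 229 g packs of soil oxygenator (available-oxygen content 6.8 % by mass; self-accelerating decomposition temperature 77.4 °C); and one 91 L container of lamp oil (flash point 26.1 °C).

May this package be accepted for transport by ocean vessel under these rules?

With available-oxygen content 7.4 % by mass (> 5 % by mass), the pool-shock granules fall in Code Z9.
The soil oxygenator has available-oxygen content 6.8 % by mass, which is > 5 % by mass, so it is Code Z9 (Oxidizer).
With flash point 26.1 °C (≤ 30 °C), the lamp oil falls in Code Z7.
Total Code Z9: 1.14 kg + (three 229 g packs = 687 g) = 1.827 kg.
That is within the Code Z9 ocean vessel limit of 2.5 kg.
Code Z7 quantity: 91 L.
91 L is within the ocean vessel limit of 100 L for Code Z7.
The segregation rule (Code Z7 with Code Z6) does not apply to Code Z9 with Code Z7.
Every hazard code is within its ocean vessel limit and no segregation rule is violated.

Yes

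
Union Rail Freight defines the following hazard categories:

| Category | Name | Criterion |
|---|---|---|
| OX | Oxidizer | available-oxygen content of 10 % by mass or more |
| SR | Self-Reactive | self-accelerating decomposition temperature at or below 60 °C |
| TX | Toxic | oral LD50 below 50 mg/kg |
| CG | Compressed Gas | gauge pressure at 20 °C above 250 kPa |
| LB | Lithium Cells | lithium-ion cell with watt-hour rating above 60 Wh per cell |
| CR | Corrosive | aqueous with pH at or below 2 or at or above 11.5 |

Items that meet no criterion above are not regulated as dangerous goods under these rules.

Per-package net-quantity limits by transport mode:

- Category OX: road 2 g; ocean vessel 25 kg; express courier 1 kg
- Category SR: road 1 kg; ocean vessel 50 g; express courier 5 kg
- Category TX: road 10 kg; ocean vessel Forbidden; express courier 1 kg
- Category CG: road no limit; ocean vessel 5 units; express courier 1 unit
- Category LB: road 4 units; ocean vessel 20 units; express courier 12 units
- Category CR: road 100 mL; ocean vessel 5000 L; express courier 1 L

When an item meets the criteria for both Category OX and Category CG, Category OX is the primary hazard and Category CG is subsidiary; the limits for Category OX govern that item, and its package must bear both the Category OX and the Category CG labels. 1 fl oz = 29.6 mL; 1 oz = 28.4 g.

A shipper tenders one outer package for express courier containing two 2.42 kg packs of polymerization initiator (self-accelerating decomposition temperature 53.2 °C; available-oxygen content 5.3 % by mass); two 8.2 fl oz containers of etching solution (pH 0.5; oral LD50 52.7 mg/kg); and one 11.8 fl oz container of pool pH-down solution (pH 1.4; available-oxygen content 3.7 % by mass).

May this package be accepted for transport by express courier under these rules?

Yes

Polymerization initiator: self-accelerating decomposition temperature 53.2 °C ≤ 60 °C → Category SR (Self-Reactive).
The etching solution has pH 0.5, which is ≤ 2, so it is Category CR (Corrosive).
Pool pH-down solution: pH 1.4 ≤ 2 → Category CR (Corrosive).
Category CR net quantity: (two 8.2 fl oz containers = 485.44 mL) + (one 11.8 fl oz container = 349.28 mL) = 834.72 mL.
834.72 mL is within the express courier limit of 1 L for Category CR.
Category SR quantity: two 2.42 kg packs = 4.84 kg.
4.84 kg ≤ 5 kg (express courier limit, Category SR) — within limit.
Every hazard category is within its express courier limit and no segregation rule is violated.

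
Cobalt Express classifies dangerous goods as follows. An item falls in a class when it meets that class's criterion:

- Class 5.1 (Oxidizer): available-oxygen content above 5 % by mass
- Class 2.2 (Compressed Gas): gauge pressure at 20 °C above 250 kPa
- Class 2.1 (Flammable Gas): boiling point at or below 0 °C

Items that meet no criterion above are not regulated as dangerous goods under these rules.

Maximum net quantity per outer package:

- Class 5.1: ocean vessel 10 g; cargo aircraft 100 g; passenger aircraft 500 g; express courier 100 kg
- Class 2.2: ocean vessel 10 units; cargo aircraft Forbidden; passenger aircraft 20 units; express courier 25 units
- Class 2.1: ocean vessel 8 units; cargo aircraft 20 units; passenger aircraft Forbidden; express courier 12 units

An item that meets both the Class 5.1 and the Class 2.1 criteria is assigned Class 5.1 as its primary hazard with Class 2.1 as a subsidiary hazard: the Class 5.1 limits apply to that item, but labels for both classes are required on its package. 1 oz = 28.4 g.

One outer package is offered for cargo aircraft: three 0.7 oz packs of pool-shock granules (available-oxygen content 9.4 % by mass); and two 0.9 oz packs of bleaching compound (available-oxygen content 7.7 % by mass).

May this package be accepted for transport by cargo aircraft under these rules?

No

Available-oxygen content 9.4 % by mass meets the Class 5.1 criterion (Oxidizer), so the pool-shock granules are Class 5.1.
Bleaching compound: available-oxygen content 7.7 % by mass > 5 % by mass → Class 5.1 (Oxidizer).
Class 5.1 net quantity: (three 0.7 oz packs = 59.64 g) + (two 0.9 oz packs = 51.12 g) = 110.76 g.
110.76 g exceeds the cargo aircraft limit of 100 g for Class 5.1.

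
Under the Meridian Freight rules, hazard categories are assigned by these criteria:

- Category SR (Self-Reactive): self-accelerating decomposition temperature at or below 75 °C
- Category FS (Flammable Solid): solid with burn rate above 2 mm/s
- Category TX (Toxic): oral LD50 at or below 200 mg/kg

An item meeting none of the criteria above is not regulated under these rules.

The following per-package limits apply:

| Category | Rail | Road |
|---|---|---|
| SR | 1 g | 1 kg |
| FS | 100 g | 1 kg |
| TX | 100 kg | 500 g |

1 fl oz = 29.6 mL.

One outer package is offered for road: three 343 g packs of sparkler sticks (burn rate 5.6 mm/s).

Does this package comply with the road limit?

The sparkler sticks have burn rate 5.6 mm/s, which is > 2 mm/s, so they are Category FS (Flammable Solid).
Category FS quantity: three 343 g packs = 1.029 kg.
That exceeds the Category FS road limit of 1 kg.

No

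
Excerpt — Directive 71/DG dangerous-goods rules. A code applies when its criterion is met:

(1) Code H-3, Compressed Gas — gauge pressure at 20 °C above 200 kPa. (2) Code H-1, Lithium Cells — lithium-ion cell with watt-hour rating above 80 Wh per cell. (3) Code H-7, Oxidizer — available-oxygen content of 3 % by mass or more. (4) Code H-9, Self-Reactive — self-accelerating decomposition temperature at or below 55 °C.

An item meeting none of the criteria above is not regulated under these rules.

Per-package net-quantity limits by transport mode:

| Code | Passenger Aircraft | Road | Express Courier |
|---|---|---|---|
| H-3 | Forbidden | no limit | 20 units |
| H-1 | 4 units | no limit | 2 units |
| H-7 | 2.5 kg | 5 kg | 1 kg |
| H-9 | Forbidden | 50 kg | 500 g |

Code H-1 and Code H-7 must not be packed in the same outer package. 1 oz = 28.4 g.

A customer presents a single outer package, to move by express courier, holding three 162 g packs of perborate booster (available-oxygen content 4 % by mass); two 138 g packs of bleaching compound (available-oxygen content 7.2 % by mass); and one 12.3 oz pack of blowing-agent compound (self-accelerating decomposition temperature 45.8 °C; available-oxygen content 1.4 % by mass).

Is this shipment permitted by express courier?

With available-oxygen content 4 % by mass (≥ 3 % by mass), the perborate booster falls in Code H-7.
Available-oxygen content 7.2 % by mass meets the Code H-7 criterion (Oxidizer), so the bleaching compound is Code H-7.
With self-accelerating decomposition temperature 45.8 °C (≤ 55 °C), the blowing-agent compound falls in Code H-9.
Code H-7 net quantity: (three 162 g packs = 486 g) + (two 138 g packs = 276 g) = 762 g.
That is within the Code H-7 express courier limit of 1 kg.
Code H-9 quantity: one 12.3 oz pack = 349.32 g.
349.32 g is within the express courier limit of 500 g for Code H-9.
The segregation rule (Code H-1 with Code H-7) does not apply to Code H-7 with Code H-9.
Every hazard code is within its express courier limit and no segregation rule is violated.

Yes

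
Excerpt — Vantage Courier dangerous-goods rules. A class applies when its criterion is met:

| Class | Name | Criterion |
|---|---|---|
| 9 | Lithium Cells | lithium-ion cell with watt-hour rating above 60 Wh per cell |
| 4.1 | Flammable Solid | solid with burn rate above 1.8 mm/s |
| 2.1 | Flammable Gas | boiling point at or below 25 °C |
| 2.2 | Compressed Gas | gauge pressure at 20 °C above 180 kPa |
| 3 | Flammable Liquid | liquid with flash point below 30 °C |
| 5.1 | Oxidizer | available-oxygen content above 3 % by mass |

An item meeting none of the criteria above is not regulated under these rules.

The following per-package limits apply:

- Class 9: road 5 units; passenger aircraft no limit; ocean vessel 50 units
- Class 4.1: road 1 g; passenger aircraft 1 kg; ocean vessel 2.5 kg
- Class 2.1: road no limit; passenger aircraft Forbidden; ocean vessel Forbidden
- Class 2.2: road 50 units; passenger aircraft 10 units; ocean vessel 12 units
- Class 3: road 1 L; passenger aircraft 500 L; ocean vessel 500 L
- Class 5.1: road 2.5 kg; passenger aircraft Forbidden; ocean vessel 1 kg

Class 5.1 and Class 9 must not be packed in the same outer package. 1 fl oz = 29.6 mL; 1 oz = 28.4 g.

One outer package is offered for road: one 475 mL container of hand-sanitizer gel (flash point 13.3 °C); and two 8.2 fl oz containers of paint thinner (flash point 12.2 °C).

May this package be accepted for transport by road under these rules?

Yes

The hand-sanitizer gel has flash point 13.3 °C, which is < 30 °C, so it is Class 3 (Flammable Liquid).
The paint thinner has flash point 12.2 °C, which is < 30 °C, so it is Class 3 (Flammable Liquid).
Total Class 3: 475 mL + (two 8.2 fl oz containers = 485.44 mL) = 960.44 mL.
That is within the Class 3 road limit of 1 L.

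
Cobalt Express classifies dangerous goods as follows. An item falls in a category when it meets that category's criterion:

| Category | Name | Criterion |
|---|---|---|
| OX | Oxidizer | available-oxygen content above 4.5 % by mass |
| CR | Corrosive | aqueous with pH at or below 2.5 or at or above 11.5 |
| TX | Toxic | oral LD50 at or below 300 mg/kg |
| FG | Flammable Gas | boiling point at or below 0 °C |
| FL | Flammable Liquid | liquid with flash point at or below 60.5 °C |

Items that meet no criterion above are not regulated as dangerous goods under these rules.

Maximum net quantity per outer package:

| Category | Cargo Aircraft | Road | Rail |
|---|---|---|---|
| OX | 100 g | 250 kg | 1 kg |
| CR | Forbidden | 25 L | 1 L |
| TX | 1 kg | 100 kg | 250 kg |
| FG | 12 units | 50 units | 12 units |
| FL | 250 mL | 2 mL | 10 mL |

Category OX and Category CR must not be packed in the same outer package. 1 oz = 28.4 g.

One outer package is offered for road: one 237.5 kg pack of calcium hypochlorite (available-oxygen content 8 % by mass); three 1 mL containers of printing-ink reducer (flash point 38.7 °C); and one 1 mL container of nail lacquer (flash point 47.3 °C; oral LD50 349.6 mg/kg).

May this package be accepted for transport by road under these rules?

Available-oxygen content 8 % by mass meets the Category OX criterion (Oxidizer), so the calcium hypochlorite is Category OX.
Printing-ink reducer: flash point 38.7 °C ≤ 60.5 °C → Category FL (Flammable Liquid).
Nail lacquer: flash point 47.3 °C ≤ 60.5 °C → Category FL (Flammable Liquid).
Category FL net quantity: (three 1 mL containers = 3 mL) + 1 mL = 4 mL.
That exceeds the Category FL road limit of 2 mL.
Category OX quantity: 237.5 kg.
237.5 kg is within the road limit of 250 kg for Category OX.
The segregation rule (Category OX with Category CR) does not apply to Category FL with Category OX.

No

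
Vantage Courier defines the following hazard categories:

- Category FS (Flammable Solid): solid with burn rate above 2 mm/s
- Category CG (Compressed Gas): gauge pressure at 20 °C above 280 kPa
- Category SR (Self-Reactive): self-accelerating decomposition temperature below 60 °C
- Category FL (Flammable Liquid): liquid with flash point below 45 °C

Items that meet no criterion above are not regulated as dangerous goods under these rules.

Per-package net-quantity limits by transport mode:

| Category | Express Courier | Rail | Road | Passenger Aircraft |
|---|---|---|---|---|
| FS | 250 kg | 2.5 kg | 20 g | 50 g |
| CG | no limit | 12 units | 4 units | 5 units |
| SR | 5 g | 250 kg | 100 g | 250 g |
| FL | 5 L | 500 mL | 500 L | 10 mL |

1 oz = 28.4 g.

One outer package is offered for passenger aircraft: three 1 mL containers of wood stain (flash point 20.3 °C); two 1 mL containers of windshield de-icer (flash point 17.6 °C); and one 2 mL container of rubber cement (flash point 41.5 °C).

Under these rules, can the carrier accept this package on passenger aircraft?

Yes

Flash point 20.3 °C meets the Category FL criterion (Flammable Liquid), so the wood stain is Category FL.
Flash point 17.6 °C meets the Category FL criterion (Flammable Liquid), so the windshield de-icer is Category FL.
With flash point 41.5 °C (< 45 °C), the rubber cement falls in Category FL.
Total Category FL: (three 1 mL containers = 3 mL) + (two 1 mL containers = 2 mL) + 2 mL = 7 mL.
7 mL is within the passenger aircraft limit of 10 mL for Category FL.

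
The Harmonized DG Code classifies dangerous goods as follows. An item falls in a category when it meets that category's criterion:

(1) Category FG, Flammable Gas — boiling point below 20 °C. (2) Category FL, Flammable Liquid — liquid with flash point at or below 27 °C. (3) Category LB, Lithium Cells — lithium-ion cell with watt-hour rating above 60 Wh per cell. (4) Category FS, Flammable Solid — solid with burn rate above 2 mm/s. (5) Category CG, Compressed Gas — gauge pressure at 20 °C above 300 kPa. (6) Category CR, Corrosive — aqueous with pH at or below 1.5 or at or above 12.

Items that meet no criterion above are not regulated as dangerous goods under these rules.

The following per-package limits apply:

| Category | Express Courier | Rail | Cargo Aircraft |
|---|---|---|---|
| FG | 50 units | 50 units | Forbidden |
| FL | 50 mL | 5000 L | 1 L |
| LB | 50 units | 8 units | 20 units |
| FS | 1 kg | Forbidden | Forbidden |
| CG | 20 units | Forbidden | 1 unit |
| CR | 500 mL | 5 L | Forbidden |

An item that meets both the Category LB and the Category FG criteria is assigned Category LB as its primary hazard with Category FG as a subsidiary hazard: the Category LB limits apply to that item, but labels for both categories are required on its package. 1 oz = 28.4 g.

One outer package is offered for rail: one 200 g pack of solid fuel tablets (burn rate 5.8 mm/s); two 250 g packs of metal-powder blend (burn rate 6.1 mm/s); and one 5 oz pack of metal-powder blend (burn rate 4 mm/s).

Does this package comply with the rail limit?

Solid fuel tablets: burn rate 5.8 mm/s > 2 mm/s → Category FS (Flammable Solid).
Burn rate 6.1 mm/s meets the Category FS criterion (Flammable Solid), so the metal-powder blend is Category FS.
Burn rate 4 mm/s meets the Category FS criterion (Flammable Solid), so the metal-powder blend is Category FS.
Total Category FS: 200 g + (two 250 g packs = 500 g) + (one 5 oz pack = 142 g) = 842 g.
By rail, Category FS is Forbidden regardless of quantity.

No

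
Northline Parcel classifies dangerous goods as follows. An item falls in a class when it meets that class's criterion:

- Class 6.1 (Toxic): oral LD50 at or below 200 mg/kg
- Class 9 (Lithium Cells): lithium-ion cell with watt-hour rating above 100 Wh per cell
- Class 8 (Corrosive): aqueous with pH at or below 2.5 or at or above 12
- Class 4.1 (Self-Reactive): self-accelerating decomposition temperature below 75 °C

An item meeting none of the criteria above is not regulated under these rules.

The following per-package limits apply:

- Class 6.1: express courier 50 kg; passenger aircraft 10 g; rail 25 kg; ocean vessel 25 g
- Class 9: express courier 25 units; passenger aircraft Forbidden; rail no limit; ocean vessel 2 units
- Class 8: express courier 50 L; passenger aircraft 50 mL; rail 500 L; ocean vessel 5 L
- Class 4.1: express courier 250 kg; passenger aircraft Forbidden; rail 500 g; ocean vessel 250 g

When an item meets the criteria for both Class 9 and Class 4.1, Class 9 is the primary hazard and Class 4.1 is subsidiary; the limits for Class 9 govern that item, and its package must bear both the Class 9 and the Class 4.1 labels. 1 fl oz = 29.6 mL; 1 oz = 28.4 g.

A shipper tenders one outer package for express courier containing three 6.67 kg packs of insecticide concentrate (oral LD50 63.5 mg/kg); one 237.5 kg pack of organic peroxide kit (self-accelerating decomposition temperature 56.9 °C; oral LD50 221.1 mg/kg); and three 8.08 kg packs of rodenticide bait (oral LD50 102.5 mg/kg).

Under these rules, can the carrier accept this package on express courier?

The insecticide concentrate has oral LD50 63.5 mg/kg, which is ≤ 200 mg/kg, so it is Class 6.1 (Toxic).
The organic peroxide kit has self-accelerating decomposition temperature 56.9 °C, which is < 75 °C, so it is Class 4.1 (Self-Reactive).
With oral LD50 102.5 mg/kg (≤ 200 mg/kg), the rodenticide bait falls in Class 6.1.
Class 6.1 net quantity: (three 6.67 kg packs = 20.01 kg) + (three 8.08 kg packs = 24.24 kg) = 44.25 kg.
44.25 kg is within the express courier limit of 50 kg for Class 6.1.
Class 4.1 quantity: 237.5 kg.
237.5 kg is within the express courier limit of 250 kg for Class 4.1.
Every hazard class is within its express courier limit and no segregation rule is violated.

Yes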